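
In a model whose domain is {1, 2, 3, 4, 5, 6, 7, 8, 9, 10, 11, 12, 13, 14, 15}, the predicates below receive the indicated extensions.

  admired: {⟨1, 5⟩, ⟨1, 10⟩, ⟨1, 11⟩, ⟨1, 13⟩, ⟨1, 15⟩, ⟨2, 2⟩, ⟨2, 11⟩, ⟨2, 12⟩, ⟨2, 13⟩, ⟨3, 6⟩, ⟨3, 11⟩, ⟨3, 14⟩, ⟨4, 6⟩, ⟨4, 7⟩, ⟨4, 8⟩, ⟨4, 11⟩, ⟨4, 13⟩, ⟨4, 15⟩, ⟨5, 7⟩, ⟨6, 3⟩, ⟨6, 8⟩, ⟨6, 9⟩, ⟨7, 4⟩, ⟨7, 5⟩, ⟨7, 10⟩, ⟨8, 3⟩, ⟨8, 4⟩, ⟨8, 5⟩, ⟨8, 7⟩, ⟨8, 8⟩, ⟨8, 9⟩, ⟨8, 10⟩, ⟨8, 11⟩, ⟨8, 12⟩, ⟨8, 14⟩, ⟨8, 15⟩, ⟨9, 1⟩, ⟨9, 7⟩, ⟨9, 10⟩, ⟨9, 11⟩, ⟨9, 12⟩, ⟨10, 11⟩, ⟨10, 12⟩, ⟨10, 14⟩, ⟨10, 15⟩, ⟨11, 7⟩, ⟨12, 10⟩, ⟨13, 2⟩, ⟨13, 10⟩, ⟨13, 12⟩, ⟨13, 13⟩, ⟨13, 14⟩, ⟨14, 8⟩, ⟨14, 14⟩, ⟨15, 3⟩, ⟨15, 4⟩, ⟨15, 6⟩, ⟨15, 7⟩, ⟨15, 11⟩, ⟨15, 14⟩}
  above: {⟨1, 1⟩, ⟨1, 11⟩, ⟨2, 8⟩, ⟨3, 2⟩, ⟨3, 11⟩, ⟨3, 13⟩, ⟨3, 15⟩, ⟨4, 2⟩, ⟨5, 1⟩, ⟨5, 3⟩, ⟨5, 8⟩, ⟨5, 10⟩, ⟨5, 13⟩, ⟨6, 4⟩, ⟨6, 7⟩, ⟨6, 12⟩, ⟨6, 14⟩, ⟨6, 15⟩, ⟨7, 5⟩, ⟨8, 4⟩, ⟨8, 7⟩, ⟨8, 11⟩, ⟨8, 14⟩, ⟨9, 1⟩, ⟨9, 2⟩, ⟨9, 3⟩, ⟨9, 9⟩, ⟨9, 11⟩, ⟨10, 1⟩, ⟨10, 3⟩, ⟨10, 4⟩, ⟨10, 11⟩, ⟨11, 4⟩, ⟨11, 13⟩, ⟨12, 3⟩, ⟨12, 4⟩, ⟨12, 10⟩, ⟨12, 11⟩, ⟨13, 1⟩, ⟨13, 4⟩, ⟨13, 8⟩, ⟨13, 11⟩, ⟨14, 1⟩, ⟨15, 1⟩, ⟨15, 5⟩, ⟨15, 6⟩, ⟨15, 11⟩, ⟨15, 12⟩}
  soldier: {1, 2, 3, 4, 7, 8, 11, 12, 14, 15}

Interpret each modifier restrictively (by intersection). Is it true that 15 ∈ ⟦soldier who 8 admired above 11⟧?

⟦who 8 admired⟧ = {x : ⟨8, x⟩ ∈ ⟦admired⟧} = {3, 4, 5, 7, 8, 9, 10, 11, 12, 14, 15}
⟦above 11⟧ = {x : ⟨x, 11⟩ ∈ ⟦above⟧} = {1, 3, 8, 9, 10, 12, 13, 15}
⟦soldier⟧ = {1, 2, 3, 4, 7, 8, 11, 12, 14, 15}
… ∩ ⟦who 8 admired⟧ = {1, 2, 3, 4, 7, 8, 11, 12, 14, 15} ∩ {3, 4, 5, 7, 8, 9, 10, 11, 12, 14, 15} = {3, 4, 7, 8, 11, 12, 14, 15}
… ∩ ⟦above 11⟧ = {3, 4, 7, 8, 11, 12, 14, 15} ∩ {1, 3, 8, 9, 10, 12, 13, 15} = {3, 8, 12, 15}
⟦soldier who 8 admired above 11⟧ = {3, 8, 12, 15}; 15 ∈ this set.

yes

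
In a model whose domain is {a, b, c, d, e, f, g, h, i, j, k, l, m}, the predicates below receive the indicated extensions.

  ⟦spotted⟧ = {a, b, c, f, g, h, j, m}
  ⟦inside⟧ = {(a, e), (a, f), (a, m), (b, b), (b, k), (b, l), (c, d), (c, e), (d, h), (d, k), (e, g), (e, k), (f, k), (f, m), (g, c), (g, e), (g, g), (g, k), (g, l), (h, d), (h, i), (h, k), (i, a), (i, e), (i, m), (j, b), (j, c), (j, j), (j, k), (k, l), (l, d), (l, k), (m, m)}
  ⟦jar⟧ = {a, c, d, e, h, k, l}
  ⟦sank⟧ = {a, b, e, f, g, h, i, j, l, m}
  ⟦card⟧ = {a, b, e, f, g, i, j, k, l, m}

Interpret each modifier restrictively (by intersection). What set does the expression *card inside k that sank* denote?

{b, e, f, g, j, l}

⟦inside k⟧ = {x : ⟨x, k⟩ ∈ ⟦inside⟧} = {b, d, e, f, g, h, j, l}
⟦that sank⟧ = ⟦sank⟧ = {a, b, e, f, g, h, i, j, l, m}
⟦card⟧ = {a, b, e, f, g, i, j, k, l, m}
… ∩ ⟦inside k⟧ = {a, b, e, f, g, i, j, k, l, m} ∩ {b, d, e, f, g, h, j, l} = {b, e, f, g, j, l}
… ∩ ⟦that sank⟧ = {b, e, f, g, j, l} ∩ {a, b, e, f, g, h, i, j, l, m} = {b, e, f, g, j, l}
So ⟦card inside k that sank⟧ = {b, e, f, g, j, l}.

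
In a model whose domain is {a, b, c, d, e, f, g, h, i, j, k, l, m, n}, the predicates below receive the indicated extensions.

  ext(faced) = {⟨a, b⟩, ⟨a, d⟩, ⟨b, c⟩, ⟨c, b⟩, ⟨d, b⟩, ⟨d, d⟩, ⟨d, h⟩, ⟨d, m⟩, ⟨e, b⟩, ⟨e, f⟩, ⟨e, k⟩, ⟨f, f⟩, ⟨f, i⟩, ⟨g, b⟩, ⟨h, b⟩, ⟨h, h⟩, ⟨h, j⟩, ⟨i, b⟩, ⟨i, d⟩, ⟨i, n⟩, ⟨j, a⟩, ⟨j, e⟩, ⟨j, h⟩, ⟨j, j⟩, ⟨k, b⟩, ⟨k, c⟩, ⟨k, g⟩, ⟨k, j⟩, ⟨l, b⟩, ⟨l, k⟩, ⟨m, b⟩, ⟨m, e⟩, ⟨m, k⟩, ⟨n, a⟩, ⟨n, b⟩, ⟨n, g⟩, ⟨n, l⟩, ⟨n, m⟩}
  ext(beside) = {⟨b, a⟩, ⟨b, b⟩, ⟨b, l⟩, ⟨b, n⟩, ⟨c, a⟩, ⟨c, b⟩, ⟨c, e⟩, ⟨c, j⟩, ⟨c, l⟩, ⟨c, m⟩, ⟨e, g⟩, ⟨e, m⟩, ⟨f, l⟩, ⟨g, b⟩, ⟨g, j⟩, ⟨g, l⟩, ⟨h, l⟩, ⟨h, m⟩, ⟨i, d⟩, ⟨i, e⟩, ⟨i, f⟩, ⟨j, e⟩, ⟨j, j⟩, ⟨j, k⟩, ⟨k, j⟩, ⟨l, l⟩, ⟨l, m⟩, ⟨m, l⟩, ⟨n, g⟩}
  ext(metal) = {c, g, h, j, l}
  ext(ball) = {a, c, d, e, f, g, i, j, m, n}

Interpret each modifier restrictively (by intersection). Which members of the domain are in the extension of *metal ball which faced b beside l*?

{c, g}

⟦which faced b⟧ = {x : ⟨x, b⟩ ∈ ⟦faced⟧} = {a, c, d, e, g, h, i, k, l, m, n}
⟦beside l⟧ = {x : ⟨x, l⟩ ∈ ⟦beside⟧} = {b, c, f, g, h, l, m}
⟦ball⟧ = {a, c, d, e, f, g, i, j, m, n}
… ∩ ⟦which faced b⟧ = {a, c, d, e, f, g, i, j, m, n} ∩ {a, c, d, e, g, h, i, k, l, m, n} = {a, c, d, e, g, i, m, n}
… ∩ ⟦beside l⟧ = {a, c, d, e, g, i, m, n} ∩ {b, c, f, g, h, l, m} = {c, g, m}
… ∩ ⟦metal⟧ = {c, g, m} ∩ {c, g, h, j, l} = {c, g}
So ⟦metal ball which faced b beside l⟧ = {c, g}.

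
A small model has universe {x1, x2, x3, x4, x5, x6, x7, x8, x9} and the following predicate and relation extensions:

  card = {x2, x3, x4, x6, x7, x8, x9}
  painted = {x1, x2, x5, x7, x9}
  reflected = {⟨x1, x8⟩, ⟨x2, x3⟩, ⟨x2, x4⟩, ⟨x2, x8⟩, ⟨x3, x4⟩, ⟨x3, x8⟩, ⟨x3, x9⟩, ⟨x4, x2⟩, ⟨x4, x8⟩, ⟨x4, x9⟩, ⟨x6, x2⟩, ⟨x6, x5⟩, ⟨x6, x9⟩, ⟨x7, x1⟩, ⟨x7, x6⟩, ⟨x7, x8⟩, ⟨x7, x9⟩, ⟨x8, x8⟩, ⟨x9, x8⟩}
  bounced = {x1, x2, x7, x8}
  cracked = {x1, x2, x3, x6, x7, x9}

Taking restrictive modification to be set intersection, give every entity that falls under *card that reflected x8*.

{x2, x3, x4, x7, x8, x9}

⟦that reflected x8⟧ = {x : ⟨x, x8⟩ ∈ ⟦reflected⟧} = {x1, x2, x3, x4, x7, x8, x9}
⟦card⟧ = {x2, x3, x4, x6, x7, x8, x9}
… ∩ ⟦that reflected x8⟧ = {x2, x3, x4, x6, x7, x8, x9} ∩ {x1, x2, x3, x4, x7, x8, x9} = {x2, x3, x4, x7, x8, x9}
So ⟦card that reflected x8⟧ = {x2, x3, x4, x7, x8, x9}.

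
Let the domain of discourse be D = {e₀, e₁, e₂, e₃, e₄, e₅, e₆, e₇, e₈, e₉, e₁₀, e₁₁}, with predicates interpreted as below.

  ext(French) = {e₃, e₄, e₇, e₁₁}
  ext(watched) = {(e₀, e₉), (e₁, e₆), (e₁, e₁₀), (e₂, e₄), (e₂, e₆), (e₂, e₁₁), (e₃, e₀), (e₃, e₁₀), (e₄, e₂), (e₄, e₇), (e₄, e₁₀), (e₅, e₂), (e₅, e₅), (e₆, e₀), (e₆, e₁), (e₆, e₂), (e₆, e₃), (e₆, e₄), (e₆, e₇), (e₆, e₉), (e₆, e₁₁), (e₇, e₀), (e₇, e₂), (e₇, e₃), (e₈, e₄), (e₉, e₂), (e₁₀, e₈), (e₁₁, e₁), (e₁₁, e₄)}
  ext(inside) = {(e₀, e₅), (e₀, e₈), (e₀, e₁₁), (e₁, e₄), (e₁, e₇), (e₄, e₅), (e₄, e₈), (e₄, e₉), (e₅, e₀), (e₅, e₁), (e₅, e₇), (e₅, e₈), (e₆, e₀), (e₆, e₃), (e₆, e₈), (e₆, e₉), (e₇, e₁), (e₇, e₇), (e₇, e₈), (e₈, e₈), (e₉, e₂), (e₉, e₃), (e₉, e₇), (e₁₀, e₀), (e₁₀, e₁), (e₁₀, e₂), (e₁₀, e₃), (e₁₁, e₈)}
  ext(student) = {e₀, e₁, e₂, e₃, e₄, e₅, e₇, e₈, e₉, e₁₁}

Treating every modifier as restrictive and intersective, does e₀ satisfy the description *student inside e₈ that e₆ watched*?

⟦inside e₈⟧ = {x : ⟨x, e₈⟩ ∈ ⟦inside⟧} = {e₀, e₄, e₅, e₆, e₇, e₈, e₁₁}
⟦that e₆ watched⟧ = {x : ⟨e₆, x⟩ ∈ ⟦watched⟧} = {e₀, e₁, e₂, e₃, e₄, e₇, e₉, e₁₁}
⟦student⟧ = {e₀, e₁, e₂, e₃, e₄, e₅, e₇, e₈, e₉, e₁₁}
… ∩ ⟦inside e₈⟧ = {e₀, e₁, e₂, e₃, e₄, e₅, e₇, e₈, e₉, e₁₁} ∩ {e₀, e₄, e₅, e₆, e₇, e₈, e₁₁} = {e₀, e₄, e₅, e₇, e₈, e₁₁}
… ∩ ⟦that e₆ watched⟧ = {e₀, e₄, e₅, e₇, e₈, e₁₁} ∩ {e₀, e₁, e₂, e₃, e₄, e₇, e₉, e₁₁} = {e₀, e₄, e₇, e₁₁}
⟦student inside e₈ that e₆ watched⟧ = {e₀, e₄, e₇, e₁₁}; e₀ ∈ this set.

yes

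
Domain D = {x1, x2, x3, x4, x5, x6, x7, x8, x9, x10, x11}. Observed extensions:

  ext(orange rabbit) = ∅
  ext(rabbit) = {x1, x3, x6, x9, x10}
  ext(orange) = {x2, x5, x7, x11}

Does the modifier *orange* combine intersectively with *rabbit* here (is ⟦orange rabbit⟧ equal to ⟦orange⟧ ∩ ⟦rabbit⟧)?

⟦orange⟧ ∩ ⟦rabbit⟧ = {x2, x5, x7, x11} ∩ {x1, x3, x6, x9, x10} = ∅
Observed ⟦orange rabbit⟧ = ∅.
These coincide, so the modifier is intersective here.

yes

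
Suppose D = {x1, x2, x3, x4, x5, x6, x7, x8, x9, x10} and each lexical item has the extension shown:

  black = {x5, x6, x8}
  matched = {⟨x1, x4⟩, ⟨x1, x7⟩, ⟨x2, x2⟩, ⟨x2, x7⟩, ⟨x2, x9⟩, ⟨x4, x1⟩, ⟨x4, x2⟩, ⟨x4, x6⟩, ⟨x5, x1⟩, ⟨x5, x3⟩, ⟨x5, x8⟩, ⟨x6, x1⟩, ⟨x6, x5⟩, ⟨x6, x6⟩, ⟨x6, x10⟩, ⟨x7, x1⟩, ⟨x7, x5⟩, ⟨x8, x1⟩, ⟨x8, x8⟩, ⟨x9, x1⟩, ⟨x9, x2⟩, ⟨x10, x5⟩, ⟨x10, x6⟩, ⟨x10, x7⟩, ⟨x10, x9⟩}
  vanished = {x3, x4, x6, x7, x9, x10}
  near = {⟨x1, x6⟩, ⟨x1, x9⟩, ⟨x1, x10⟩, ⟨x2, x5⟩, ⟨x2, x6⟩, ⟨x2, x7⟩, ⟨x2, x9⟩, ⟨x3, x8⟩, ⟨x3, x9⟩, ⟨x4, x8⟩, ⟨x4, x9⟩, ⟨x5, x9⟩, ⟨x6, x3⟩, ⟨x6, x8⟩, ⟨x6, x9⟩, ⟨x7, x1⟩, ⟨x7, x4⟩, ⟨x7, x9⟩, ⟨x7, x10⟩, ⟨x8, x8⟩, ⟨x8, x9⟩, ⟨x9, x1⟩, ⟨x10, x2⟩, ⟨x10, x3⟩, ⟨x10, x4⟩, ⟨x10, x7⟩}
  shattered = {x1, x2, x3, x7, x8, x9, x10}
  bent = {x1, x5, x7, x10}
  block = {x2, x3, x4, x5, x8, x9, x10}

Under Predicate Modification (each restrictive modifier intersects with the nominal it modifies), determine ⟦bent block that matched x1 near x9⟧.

{x5}

⟦that matched x1⟧ = {x : ⟨x, x1⟩ ∈ ⟦matched⟧} = {x4, x5, x6, x7, x8, x9}
⟦near x9⟧ = {x : ⟨x, x9⟩ ∈ ⟦near⟧} = {x1, x2, x3, x4, x5, x6, x7, x8}
⟦block⟧ = {x2, x3, x4, x5, x8, x9, x10}
… ∩ ⟦that matched x1⟧ = {x2, x3, x4, x5, x8, x9, x10} ∩ {x4, x5, x6, x7, x8, x9} = {x4, x5, x8, x9}
… ∩ ⟦near x9⟧ = {x4, x5, x8, x9} ∩ {x1, x2, x3, x4, x5, x6, x7, x8} = {x4, x5, x8}
… ∩ ⟦bent⟧ = {x4, x5, x8} ∩ {x1, x5, x7, x10} = {x5}
So ⟦bent block that matched x1 near x9⟧ = {x5}.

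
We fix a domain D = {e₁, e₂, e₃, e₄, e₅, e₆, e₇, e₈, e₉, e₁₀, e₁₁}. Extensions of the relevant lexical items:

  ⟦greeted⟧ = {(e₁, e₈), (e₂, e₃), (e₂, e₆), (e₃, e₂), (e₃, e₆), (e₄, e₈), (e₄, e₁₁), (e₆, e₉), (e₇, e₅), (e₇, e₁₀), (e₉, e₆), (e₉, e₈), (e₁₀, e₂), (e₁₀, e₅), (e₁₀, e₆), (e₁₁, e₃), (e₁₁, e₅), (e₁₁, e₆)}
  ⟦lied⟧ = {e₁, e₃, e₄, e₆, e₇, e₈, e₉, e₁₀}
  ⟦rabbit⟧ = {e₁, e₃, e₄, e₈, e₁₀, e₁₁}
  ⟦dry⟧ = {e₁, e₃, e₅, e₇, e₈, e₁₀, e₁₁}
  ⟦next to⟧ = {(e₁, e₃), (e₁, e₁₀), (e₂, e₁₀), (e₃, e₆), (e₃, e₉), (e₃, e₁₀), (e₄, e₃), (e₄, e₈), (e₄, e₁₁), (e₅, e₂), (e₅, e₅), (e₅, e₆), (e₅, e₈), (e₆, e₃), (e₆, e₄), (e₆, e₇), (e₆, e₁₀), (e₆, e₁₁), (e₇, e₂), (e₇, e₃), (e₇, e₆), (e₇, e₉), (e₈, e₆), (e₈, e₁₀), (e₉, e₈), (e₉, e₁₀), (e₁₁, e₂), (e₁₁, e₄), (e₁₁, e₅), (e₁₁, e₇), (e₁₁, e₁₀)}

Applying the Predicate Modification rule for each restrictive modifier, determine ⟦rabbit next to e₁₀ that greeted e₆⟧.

{e₃, e₁₁}

⟦next to e₁₀⟧ = {x : ⟨x, e₁₀⟩ ∈ ⟦next to⟧} = {e₁, e₂, e₃, e₆, e₈, e₉, e₁₁}
⟦that greeted e₆⟧ = {x : ⟨x, e₆⟩ ∈ ⟦greeted⟧} = {e₂, e₃, e₉, e₁₀, e₁₁}
⟦rabbit⟧ = {e₁, e₃, e₄, e₈, e₁₀, e₁₁}
… ∩ ⟦next to e₁₀⟧ = {e₁, e₃, e₄, e₈, e₁₀, e₁₁} ∩ {e₁, e₂, e₃, e₆, e₈, e₉, e₁₁} = {e₁, e₃, e₈, e₁₁}
… ∩ ⟦that greeted e₆⟧ = {e₁, e₃, e₈, e₁₁} ∩ {e₂, e₃, e₉, e₁₀, e₁₁} = {e₃, e₁₁}
So ⟦rabbit next to e₁₀ that greeted e₆⟧ = {e₃, e₁₁}.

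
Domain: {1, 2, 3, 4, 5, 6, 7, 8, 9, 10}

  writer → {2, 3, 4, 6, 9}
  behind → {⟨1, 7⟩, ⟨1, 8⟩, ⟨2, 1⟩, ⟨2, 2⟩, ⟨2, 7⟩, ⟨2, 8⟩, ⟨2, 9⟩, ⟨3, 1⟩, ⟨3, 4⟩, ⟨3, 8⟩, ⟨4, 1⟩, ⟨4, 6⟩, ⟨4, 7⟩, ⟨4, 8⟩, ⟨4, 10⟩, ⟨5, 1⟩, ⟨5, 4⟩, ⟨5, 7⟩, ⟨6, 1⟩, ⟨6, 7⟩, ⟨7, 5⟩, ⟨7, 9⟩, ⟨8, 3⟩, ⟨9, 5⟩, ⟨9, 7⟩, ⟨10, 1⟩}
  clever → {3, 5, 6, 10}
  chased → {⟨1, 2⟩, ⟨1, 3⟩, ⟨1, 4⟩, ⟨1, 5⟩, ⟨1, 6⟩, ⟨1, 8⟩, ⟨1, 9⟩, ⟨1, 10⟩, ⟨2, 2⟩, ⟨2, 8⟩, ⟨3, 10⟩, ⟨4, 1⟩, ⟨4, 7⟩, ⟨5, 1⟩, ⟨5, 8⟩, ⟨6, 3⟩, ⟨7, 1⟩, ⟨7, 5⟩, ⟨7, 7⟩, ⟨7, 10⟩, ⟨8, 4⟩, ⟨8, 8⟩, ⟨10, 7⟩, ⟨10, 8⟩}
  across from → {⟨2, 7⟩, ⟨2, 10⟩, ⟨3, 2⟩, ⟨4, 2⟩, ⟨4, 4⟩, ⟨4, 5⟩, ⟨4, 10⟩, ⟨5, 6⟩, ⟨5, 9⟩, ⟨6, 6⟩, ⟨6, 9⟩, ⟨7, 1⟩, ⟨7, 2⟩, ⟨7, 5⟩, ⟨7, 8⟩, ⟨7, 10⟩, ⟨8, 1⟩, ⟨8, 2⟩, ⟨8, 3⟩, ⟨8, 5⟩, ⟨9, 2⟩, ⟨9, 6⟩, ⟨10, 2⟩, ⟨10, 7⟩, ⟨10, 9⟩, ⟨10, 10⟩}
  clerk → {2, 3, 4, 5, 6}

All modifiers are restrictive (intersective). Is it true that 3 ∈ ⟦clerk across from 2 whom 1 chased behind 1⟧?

yes

⟦across from 2⟧ = {x : ⟨x, 2⟩ ∈ ⟦across from⟧} = {3, 4, 7, 8, 9, 10}
⟦whom 1 chased⟧ = {x : ⟨1, x⟩ ∈ ⟦chased⟧} = {2, 3, 4, 5, 6, 8, 9, 10}
⟦behind 1⟧ = {x : ⟨x, 1⟩ ∈ ⟦behind⟧} = {2, 3, 4, 5, 6, 10}
⟦clerk⟧ = {2, 3, 4, 5, 6}
… ∩ ⟦across from 2⟧ = {2, 3, 4, 5, 6} ∩ {3, 4, 7, 8, 9, 10} = {3, 4}
… ∩ ⟦whom 1 chased⟧ = {3, 4} ∩ {2, 3, 4, 5, 6, 8, 9, 10} = {3, 4}
… ∩ ⟦behind 1⟧ = {3, 4} ∩ {2, 3, 4, 5, 6, 10} = {3, 4}
⟦clerk across from 2 whom 1 chased behind 1⟧ = {3, 4}; 3 ∈ this set.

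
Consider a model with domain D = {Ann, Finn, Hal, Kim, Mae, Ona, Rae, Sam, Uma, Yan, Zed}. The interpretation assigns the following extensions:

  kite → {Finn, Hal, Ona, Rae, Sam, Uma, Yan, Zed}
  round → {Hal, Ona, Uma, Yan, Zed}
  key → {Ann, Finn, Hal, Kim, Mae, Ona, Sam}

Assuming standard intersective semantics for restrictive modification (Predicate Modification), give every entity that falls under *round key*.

⟦key⟧ = {Ann, Finn, Hal, Kim, Mae, Ona, Sam}
… ∩ ⟦round⟧ = {Ann, Finn, Hal, Kim, Mae, Ona, Sam} ∩ {Hal, Ona, Uma, Yan, Zed} = {Hal, Ona}
So ⟦round key⟧ = {Hal, Ona}.

{Hal, Ona}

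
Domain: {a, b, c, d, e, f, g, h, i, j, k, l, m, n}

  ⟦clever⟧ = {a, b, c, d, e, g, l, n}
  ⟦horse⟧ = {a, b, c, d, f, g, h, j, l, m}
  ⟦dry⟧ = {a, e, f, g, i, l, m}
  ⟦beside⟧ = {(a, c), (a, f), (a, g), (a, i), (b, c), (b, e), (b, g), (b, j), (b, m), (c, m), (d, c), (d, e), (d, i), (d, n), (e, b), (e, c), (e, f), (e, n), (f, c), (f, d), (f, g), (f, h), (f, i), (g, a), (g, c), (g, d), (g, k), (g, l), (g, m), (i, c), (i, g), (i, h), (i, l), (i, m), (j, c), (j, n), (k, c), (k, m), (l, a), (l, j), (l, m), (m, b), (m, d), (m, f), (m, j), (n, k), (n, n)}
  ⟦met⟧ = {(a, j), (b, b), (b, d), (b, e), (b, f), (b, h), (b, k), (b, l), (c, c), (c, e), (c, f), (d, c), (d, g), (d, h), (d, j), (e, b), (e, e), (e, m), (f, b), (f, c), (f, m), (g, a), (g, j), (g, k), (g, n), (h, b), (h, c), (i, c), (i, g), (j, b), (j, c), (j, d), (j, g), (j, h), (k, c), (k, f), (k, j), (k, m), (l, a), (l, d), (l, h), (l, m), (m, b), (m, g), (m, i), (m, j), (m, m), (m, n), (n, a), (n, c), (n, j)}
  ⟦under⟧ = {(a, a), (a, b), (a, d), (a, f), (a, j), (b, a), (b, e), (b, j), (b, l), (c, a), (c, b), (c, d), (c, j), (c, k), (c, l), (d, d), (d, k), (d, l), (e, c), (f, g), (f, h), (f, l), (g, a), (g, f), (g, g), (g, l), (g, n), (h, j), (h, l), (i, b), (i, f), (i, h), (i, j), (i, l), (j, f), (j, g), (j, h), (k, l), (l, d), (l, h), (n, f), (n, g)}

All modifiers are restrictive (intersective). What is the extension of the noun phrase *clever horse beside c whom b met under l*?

⟦beside c⟧ = {x : ⟨x, c⟩ ∈ ⟦beside⟧} = {a, b, d, e, f, g, i, j, k}
⟦whom b met⟧ = {x : ⟨b, x⟩ ∈ ⟦met⟧} = {b, d, e, f, h, k, l}
⟦under l⟧ = {x : ⟨x, l⟩ ∈ ⟦under⟧} = {b, c, d, f, g, h, i, k}
⟦horse⟧ = {a, b, c, d, f, g, h, j, l, m}
… ∩ ⟦beside c⟧ = {a, b, c, d, f, g, h, j, l, m} ∩ {a, b, d, e, f, g, i, j, k} = {a, b, d, f, g, j}
… ∩ ⟦whom b met⟧ = {a, b, d, f, g, j} ∩ {b, d, e, f, h, k, l} = {b, d, f}
… ∩ ⟦under l⟧ = {b, d, f} ∩ {b, c, d, f, g, h, i, k} = {b, d, f}
… ∩ ⟦clever⟧ = {b, d, f} ∩ {a, b, c, d, e, g, l, n} = {b, d}
So ⟦clever horse beside c whom b met under l⟧ = {b, d}.

{b, d}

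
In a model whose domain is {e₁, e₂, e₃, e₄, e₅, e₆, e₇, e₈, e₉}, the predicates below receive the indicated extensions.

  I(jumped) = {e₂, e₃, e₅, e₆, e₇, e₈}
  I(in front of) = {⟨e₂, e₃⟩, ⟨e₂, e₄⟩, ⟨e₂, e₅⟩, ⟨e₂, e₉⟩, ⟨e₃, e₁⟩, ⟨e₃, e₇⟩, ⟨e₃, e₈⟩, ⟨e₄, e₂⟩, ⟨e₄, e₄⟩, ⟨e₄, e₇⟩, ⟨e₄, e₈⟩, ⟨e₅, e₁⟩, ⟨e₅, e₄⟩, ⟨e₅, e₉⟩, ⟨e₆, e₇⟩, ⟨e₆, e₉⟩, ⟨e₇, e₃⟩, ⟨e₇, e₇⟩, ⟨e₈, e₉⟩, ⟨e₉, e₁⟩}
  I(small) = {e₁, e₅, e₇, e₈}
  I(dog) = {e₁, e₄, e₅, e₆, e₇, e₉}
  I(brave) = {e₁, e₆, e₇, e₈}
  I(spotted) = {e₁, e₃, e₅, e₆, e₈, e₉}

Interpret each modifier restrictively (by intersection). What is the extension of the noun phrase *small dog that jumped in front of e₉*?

⟦that jumped⟧ = ⟦jumped⟧ = {e₂, e₃, e₅, e₆, e₇, e₈}
⟦in front of e₉⟧ = {x : ⟨x, e₉⟩ ∈ ⟦in front of⟧} = {e₂, e₅, e₆, e₈}
⟦dog⟧ = {e₁, e₄, e₅, e₆, e₇, e₉}
… ∩ ⟦that jumped⟧ = {e₁, e₄, e₅, e₆, e₇, e₉} ∩ {e₂, e₃, e₅, e₆, e₇, e₈} = {e₅, e₆, e₇}
… ∩ ⟦in front of e₉⟧ = {e₅, e₆, e₇} ∩ {e₂, e₅, e₆, e₈} = {e₅, e₆}
… ∩ ⟦small⟧ = {e₅, e₆} ∩ {e₁, e₅, e₇, e₈} = {e₅}
So ⟦small dog that jumped in front of e₉⟧ = {e₅}.

{e₅}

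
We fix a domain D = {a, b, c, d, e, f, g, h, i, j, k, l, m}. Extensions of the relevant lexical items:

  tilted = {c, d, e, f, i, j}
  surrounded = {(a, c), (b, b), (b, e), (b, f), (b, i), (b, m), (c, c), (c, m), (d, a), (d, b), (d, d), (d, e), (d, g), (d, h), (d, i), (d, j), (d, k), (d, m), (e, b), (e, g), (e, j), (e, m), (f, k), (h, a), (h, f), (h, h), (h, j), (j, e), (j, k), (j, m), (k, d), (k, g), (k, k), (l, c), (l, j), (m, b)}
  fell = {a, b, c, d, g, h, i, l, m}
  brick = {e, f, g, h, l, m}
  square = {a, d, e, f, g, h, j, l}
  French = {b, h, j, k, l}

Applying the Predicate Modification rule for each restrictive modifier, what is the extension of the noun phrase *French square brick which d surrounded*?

{h}

⟦which d surrounded⟧ = {x : ⟨d, x⟩ ∈ ⟦surrounded⟧} = {a, b, d, e, g, h, i, j, k, m}
⟦brick⟧ = {e, f, g, h, l, m}
… ∩ ⟦which d surrounded⟧ = {e, f, g, h, l, m} ∩ {a, b, d, e, g, h, i, j, k, m} = {e, g, h, m}
… ∩ ⟦French⟧ = {e, g, h, m} ∩ {b, h, j, k, l} = {h}
… ∩ ⟦square⟧ = {h} ∩ {a, d, e, f, g, h, j, l} = {h}
So ⟦French square brick which d surrounded⟧ = {h}.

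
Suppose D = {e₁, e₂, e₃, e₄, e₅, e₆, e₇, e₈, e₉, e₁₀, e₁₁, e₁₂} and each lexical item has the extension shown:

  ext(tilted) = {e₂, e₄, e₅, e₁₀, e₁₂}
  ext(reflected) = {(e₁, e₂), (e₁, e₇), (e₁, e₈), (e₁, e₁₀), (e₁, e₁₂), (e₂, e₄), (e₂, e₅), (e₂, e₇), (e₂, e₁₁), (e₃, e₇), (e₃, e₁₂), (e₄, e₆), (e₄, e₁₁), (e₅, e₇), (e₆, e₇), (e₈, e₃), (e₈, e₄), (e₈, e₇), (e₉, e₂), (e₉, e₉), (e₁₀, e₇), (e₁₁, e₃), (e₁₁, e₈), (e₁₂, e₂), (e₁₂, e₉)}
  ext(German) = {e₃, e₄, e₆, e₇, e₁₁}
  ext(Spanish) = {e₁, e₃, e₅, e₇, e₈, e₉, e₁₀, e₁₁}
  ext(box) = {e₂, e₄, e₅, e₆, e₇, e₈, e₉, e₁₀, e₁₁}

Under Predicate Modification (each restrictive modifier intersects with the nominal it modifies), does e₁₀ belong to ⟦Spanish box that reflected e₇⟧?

yes

⟦that reflected e₇⟧ = {x : ⟨x, e₇⟩ ∈ ⟦reflected⟧} = {e₁, e₂, e₃, e₅, e₆, e₈, e₁₀}
⟦box⟧ = {e₂, e₄, e₅, e₆, e₇, e₈, e₉, e₁₀, e₁₁}
… ∩ ⟦that reflected e₇⟧ = {e₂, e₄, e₅, e₆, e₇, e₈, e₉, e₁₀, e₁₁} ∩ {e₁, e₂, e₃, e₅, e₆, e₈, e₁₀} = {e₂, e₅, e₆, e₈, e₁₀}
… ∩ ⟦Spanish⟧ = {e₂, e₅, e₆, e₈, e₁₀} ∩ {e₁, e₃, e₅, e₇, e₈, e₉, e₁₀, e₁₁} = {e₅, e₈, e₁₀}
⟦Spanish box that reflected e₇⟧ = {e₅, e₈, e₁₀}; e₁₀ ∈ this set.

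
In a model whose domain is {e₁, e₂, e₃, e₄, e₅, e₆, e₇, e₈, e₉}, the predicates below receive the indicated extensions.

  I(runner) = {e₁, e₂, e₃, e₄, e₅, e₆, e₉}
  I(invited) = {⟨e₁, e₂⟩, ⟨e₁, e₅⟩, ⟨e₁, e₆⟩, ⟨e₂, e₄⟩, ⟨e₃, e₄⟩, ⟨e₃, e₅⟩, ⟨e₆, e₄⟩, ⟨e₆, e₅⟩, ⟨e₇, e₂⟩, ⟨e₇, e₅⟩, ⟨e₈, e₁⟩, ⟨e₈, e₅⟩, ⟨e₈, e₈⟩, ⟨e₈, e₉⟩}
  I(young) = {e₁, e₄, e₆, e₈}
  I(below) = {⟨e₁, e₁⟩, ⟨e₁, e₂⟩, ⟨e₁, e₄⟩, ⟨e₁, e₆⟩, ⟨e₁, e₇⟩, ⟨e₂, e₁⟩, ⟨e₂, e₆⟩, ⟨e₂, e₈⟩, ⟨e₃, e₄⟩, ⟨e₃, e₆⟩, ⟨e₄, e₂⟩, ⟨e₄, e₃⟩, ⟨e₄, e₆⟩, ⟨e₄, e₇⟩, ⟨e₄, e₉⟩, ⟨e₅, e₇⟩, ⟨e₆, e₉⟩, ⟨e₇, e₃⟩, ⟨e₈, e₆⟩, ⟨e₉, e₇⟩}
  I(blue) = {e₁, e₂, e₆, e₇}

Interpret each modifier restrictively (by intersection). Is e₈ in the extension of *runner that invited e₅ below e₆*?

⟦that invited e₅⟧ = {x : ⟨x, e₅⟩ ∈ ⟦invited⟧} = {e₁, e₃, e₆, e₇, e₈}
⟦below e₆⟧ = {x : ⟨x, e₆⟩ ∈ ⟦below⟧} = {e₁, e₂, e₃, e₄, e₈}
⟦runner⟧ = {e₁, e₂, e₃, e₄, e₅, e₆, e₉}
… ∩ ⟦that invited e₅⟧ = {e₁, e₂, e₃, e₄, e₅, e₆, e₉} ∩ {e₁, e₃, e₆, e₇, e₈} = {e₁, e₃, e₆}
… ∩ ⟦below e₆⟧ = {e₁, e₃, e₆} ∩ {e₁, e₂, e₃, e₄, e₈} = {e₁, e₃}
⟦runner that invited e₅ below e₆⟧ = {e₁, e₃}; e₈ ∉ this set.

no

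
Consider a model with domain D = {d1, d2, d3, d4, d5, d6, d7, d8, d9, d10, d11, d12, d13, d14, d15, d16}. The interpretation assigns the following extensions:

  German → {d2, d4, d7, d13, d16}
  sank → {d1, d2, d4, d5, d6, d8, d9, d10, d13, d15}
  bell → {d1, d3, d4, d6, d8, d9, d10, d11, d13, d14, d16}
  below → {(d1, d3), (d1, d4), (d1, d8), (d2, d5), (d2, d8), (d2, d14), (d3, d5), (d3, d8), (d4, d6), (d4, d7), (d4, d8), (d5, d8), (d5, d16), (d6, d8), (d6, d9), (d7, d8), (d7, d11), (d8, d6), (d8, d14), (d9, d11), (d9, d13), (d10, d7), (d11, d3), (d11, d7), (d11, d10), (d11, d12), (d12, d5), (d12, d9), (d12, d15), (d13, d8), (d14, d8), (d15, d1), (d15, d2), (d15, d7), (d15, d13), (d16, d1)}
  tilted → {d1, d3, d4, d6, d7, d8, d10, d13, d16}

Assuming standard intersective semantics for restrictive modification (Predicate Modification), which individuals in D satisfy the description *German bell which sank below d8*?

{d4, d13}

⟦which sank⟧ = ⟦sank⟧ = {d1, d2, d4, d5, d6, d8, d9, d10, d13, d15}
⟦below d8⟧ = {x : ⟨x, d8⟩ ∈ ⟦below⟧} = {d1, d2, d3, d4, d5, d6, d7, d13, d14}
⟦bell⟧ = {d1, d3, d4, d6, d8, d9, d10, d11, d13, d14, d16}
… ∩ ⟦which sank⟧ = {d1, d3, d4, d6, d8, d9, d10, d11, d13, d14, d16} ∩ {d1, d2, d4, d5, d6, d8, d9, d10, d13, d15} = {d1, d4, d6, d8, d9, d10, d13}
… ∩ ⟦below d8⟧ = {d1, d4, d6, d8, d9, d10, d13} ∩ {d1, d2, d3, d4, d5, d6, d7, d13, d14} = {d1, d4, d6, d13}
… ∩ ⟦German⟧ = {d1, d4, d6, d13} ∩ {d2, d4, d7, d13, d16} = {d4, d13}
So ⟦German bell which sank below d8⟧ = {d4, d13}.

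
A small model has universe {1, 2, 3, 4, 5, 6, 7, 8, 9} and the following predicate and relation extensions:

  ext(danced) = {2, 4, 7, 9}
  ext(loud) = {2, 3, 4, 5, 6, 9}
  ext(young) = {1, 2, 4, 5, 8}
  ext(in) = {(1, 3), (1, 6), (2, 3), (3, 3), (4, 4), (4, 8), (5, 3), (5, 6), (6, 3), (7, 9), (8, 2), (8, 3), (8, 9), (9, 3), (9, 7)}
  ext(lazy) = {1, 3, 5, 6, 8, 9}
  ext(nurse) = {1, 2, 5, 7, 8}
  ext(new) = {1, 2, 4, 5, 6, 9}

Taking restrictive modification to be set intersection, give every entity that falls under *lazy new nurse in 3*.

{1, 5}

⟦in 3⟧ = {x : ⟨x, 3⟩ ∈ ⟦in⟧} = {1, 2, 3, 5, 6, 8, 9}
⟦nurse⟧ = {1, 2, 5, 7, 8}
… ∩ ⟦in 3⟧ = {1, 2, 5, 7, 8} ∩ {1, 2, 3, 5, 6, 8, 9} = {1, 2, 5, 8}
… ∩ ⟦lazy⟧ = {1, 2, 5, 8} ∩ {1, 3, 5, 6, 8, 9} = {1, 5, 8}
… ∩ ⟦new⟧ = {1, 5, 8} ∩ {1, 2, 4, 5, 6, 9} = {1, 5}
So ⟦lazy new nurse in 3⟧ = {1, 5}.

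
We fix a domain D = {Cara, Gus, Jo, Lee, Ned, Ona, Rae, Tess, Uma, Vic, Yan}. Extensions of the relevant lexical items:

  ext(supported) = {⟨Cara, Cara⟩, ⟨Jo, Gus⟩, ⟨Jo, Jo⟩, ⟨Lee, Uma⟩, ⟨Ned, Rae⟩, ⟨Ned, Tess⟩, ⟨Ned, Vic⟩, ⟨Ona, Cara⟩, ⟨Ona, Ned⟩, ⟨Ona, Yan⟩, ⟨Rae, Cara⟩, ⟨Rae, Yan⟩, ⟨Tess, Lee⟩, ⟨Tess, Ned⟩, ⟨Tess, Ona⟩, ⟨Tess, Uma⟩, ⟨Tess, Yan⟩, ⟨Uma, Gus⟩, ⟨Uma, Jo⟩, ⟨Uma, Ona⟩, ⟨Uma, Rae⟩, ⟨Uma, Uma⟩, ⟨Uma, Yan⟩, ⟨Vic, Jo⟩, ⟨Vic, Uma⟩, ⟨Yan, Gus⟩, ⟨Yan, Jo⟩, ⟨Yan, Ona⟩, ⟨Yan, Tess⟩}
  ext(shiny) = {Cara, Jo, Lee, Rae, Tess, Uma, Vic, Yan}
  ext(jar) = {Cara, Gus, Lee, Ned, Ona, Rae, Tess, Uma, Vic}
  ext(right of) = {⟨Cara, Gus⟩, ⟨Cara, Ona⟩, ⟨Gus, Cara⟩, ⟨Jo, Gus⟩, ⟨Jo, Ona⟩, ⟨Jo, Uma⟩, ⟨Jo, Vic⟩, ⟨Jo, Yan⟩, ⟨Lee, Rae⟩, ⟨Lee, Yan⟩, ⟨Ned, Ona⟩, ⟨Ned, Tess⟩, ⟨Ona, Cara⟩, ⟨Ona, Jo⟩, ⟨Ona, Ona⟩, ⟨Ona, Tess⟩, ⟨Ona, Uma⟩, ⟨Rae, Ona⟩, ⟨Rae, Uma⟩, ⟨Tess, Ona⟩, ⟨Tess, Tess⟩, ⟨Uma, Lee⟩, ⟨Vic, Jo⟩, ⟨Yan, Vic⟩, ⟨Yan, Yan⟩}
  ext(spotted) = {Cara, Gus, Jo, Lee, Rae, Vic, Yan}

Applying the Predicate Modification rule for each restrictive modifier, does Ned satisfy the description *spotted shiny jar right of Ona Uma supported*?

no

⟦right of Ona⟧ = {x : ⟨x, Ona⟩ ∈ ⟦right of⟧} = {Cara, Jo, Ned, Ona, Rae, Tess}
⟦Uma supported⟧ = {x : ⟨Uma, x⟩ ∈ ⟦supported⟧} = {Gus, Jo, Ona, Rae, Uma, Yan}
⟦jar⟧ = {Cara, Gus, Lee, Ned, Ona, Rae, Tess, Uma, Vic}
… ∩ ⟦right of Ona⟧ = {Cara, Gus, Lee, Ned, Ona, Rae, Tess, Uma, Vic} ∩ {Cara, Jo, Ned, Ona, Rae, Tess} = {Cara, Ned, Ona, Rae, Tess}
… ∩ ⟦Uma supported⟧ = {Cara, Ned, Ona, Rae, Tess} ∩ {Gus, Jo, Ona, Rae, Uma, Yan} = {Ona, Rae}
… ∩ ⟦spotted⟧ = {Ona, Rae} ∩ {Cara, Gus, Jo, Lee, Rae, Vic, Yan} = {Rae}
… ∩ ⟦shiny⟧ = {Rae} ∩ {Cara, Jo, Lee, Rae, Tess, Uma, Vic, Yan} = {Rae}
⟦spotted shiny jar right of Ona Uma supported⟧ = {Rae}; Ned ∉ this set.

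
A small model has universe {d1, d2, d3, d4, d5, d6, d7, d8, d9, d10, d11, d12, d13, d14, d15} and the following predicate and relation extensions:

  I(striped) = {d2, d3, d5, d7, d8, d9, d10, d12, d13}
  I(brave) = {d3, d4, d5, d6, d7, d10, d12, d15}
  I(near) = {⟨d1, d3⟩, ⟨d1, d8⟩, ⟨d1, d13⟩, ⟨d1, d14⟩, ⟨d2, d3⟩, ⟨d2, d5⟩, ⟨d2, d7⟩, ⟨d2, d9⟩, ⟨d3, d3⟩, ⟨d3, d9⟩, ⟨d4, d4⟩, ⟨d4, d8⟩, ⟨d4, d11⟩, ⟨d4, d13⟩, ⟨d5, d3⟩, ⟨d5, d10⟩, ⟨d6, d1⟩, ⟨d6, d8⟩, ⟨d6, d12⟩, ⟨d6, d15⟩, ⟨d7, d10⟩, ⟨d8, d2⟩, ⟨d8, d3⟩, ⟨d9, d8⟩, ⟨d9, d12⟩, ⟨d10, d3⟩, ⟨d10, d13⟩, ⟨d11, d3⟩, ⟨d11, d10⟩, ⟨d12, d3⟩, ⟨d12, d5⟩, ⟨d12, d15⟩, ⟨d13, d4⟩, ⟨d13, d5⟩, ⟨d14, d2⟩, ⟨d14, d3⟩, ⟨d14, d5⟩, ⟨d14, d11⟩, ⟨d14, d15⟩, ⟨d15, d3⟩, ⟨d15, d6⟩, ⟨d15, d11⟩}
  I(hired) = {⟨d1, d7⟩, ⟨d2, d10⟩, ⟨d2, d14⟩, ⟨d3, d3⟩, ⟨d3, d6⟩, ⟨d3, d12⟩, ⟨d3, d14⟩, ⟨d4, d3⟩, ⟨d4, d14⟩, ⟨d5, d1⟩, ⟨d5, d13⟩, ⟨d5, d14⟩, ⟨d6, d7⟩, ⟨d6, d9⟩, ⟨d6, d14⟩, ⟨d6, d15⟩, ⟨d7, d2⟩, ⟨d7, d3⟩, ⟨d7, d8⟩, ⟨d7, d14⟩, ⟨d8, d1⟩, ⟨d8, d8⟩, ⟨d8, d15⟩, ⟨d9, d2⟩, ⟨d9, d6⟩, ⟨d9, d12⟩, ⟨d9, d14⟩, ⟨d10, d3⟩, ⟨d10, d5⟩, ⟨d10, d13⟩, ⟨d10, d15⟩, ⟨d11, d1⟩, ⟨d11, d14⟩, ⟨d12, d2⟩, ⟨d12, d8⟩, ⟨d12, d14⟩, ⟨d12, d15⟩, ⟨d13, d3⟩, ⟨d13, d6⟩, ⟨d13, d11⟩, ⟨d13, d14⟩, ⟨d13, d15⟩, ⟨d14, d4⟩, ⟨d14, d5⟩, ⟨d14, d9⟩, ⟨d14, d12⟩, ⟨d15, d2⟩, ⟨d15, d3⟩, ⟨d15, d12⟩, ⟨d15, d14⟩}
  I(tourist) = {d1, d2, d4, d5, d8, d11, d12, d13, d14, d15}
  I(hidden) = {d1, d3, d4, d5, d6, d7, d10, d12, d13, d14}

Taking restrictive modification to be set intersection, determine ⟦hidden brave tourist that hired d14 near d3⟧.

{d5, d12}

⟦that hired d14⟧ = {x : ⟨x, d14⟩ ∈ ⟦hired⟧} = {d2, d3, d4, d5, d6, d7, d9, d11, d12, d13, d15}
⟦near d3⟧ = {x : ⟨x, d3⟩ ∈ ⟦near⟧} = {d1, d2, d3, d5, d8, d10, d11, d12, d14, d15}
⟦tourist⟧ = {d1, d2, d4, d5, d8, d11, d12, d13, d14, d15}
… ∩ ⟦that hired d14⟧ = {d1, d2, d4, d5, d8, d11, d12, d13, d14, d15} ∩ {d2, d3, d4, d5, d6, d7, d9, d11, d12, d13, d15} = {d2, d4, d5, d11, d12, d13, d15}
… ∩ ⟦near d3⟧ = {d2, d4, d5, d11, d12, d13, d15} ∩ {d1, d2, d3, d5, d8, d10, d11, d12, d14, d15} = {d2, d5, d11, d12, d15}
… ∩ ⟦hidden⟧ = {d2, d5, d11, d12, d15} ∩ {d1, d3, d4, d5, d6, d7, d10, d12, d13, d14} = {d5, d12}
… ∩ ⟦brave⟧ = {d5, d12} ∩ {d3, d4, d5, d6, d7, d10, d12, d15} = {d5, d12}
So ⟦hidden brave tourist that hired d14 near d3⟧ = {d5, d12}.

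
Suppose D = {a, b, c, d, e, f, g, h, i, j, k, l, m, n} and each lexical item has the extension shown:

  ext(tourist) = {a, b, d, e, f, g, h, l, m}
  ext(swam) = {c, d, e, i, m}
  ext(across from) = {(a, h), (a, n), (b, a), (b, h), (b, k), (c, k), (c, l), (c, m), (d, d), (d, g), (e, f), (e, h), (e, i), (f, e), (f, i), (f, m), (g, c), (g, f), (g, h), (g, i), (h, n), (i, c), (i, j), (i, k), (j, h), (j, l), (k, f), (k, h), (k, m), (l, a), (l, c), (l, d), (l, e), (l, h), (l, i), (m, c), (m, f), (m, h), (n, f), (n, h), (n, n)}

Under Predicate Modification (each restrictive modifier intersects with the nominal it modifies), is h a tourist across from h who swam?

⟦across from h⟧ = {x : ⟨x, h⟩ ∈ ⟦across from⟧} = {a, b, e, g, j, k, l, m, n}
⟦who swam⟧ = ⟦swam⟧ = {c, d, e, i, m}
⟦tourist⟧ = {a, b, d, e, f, g, h, l, m}
… ∩ ⟦across from h⟧ = {a, b, d, e, f, g, h, l, m} ∩ {a, b, e, g, j, k, l, m, n} = {a, b, e, g, l, m}
… ∩ ⟦who swam⟧ = {a, b, e, g, l, m} ∩ {c, d, e, i, m} = {e, m}
⟦tourist across from h who swam⟧ = {e, m}; h ∉ this set.

no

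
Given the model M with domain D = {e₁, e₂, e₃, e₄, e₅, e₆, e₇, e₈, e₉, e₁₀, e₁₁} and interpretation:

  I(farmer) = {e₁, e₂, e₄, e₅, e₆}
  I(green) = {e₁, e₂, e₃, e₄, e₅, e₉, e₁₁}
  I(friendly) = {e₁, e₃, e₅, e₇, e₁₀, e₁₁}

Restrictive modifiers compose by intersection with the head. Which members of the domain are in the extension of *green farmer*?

⟦farmer⟧ = {e₁, e₂, e₄, e₅, e₆}
… ∩ ⟦green⟧ = {e₁, e₂, e₄, e₅, e₆} ∩ {e₁, e₂, e₃, e₄, e₅, e₉, e₁₁} = {e₁, e₂, e₄, e₅}
So ⟦green farmer⟧ = {e₁, e₂, e₄, e₅}.

{e₁, e₂, e₄, e₅}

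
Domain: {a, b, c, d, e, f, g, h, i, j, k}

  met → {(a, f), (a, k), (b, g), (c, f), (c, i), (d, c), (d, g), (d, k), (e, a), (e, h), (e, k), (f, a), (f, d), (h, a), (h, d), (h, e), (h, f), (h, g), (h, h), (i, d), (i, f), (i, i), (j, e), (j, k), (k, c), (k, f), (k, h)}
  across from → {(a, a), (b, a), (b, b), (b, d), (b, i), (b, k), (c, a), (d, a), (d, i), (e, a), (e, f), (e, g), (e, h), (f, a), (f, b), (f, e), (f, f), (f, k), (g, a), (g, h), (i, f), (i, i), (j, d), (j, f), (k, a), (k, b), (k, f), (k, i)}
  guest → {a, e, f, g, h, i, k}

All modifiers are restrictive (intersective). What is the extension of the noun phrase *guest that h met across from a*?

{a, e, f, g}

⟦that h met⟧ = {x : ⟨h, x⟩ ∈ ⟦met⟧} = {a, d, e, f, g, h}
⟦across from a⟧ = {x : ⟨x, a⟩ ∈ ⟦across from⟧} = {a, b, c, d, e, f, g, k}
⟦guest⟧ = {a, e, f, g, h, i, k}
… ∩ ⟦that h met⟧ = {a, e, f, g, h, i, k} ∩ {a, d, e, f, g, h} = {a, e, f, g, h}
… ∩ ⟦across from a⟧ = {a, e, f, g, h} ∩ {a, b, c, d, e, f, g, k} = {a, e, f, g}
So ⟦guest that h met across from a⟧ = {a, e, f, g}.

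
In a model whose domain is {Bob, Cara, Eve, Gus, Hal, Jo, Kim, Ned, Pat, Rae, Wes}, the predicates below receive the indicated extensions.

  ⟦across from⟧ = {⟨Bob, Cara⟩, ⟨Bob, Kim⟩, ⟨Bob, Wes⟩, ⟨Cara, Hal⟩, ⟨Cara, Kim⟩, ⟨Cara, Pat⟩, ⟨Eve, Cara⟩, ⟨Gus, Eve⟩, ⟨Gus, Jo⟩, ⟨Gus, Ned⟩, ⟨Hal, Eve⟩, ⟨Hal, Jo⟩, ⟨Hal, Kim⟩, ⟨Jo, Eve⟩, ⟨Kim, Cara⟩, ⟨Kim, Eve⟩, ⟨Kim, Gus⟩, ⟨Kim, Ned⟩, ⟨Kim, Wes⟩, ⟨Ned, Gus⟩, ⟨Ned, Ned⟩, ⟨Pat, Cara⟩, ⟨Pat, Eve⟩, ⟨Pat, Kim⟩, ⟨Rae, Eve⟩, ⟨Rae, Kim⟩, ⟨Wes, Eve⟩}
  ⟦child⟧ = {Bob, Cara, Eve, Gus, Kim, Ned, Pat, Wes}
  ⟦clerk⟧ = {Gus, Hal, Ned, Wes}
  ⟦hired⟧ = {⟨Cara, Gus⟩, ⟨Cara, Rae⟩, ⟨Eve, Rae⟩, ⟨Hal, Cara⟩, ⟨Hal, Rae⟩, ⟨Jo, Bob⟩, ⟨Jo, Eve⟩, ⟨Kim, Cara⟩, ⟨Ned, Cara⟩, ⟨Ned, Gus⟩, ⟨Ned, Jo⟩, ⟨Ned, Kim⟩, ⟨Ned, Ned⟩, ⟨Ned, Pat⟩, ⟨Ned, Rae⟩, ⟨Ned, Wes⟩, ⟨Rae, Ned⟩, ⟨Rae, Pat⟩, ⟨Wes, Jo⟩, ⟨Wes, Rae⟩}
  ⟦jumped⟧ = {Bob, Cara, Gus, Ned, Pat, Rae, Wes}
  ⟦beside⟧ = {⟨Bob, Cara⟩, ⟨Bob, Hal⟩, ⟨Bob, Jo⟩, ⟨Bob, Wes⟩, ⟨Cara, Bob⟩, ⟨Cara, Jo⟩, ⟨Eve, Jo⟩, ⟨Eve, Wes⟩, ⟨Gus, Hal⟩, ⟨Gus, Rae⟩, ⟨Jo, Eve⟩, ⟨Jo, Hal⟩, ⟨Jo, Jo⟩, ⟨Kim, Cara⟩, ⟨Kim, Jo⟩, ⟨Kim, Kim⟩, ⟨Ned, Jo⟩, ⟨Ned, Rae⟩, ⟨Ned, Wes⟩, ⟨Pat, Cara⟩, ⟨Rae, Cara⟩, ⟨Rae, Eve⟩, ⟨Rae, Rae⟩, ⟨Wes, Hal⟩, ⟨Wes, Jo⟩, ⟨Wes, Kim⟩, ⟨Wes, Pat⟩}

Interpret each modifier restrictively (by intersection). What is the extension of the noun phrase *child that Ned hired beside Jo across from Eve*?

{Kim, Wes}

⟦that Ned hired⟧ = {x : ⟨Ned, x⟩ ∈ ⟦hired⟧} = {Cara, Gus, Jo, Kim, Ned, Pat, Rae, Wes}
⟦beside Jo⟧ = {x : ⟨x, Jo⟩ ∈ ⟦beside⟧} = {Bob, Cara, Eve, Jo, Kim, Ned, Wes}
⟦across from Eve⟧ = {x : ⟨x, Eve⟩ ∈ ⟦across from⟧} = {Gus, Hal, Jo, Kim, Pat, Rae, Wes}
⟦child⟧ = {Bob, Cara, Eve, Gus, Kim, Ned, Pat, Wes}
… ∩ ⟦that Ned hired⟧ = {Bob, Cara, Eve, Gus, Kim, Ned, Pat, Wes} ∩ {Cara, Gus, Jo, Kim, Ned, Pat, Rae, Wes} = {Cara, Gus, Kim, Ned, Pat, Wes}
… ∩ ⟦beside Jo⟧ = {Cara, Gus, Kim, Ned, Pat, Wes} ∩ {Bob, Cara, Eve, Jo, Kim, Ned, Wes} = {Cara, Kim, Ned, Wes}
… ∩ ⟦across from Eve⟧ = {Cara, Kim, Ned, Wes} ∩ {Gus, Hal, Jo, Kim, Pat, Rae, Wes} = {Kim, Wes}
So ⟦child that Ned hired beside Jo across from Eve⟧ = {Kim, Wes}.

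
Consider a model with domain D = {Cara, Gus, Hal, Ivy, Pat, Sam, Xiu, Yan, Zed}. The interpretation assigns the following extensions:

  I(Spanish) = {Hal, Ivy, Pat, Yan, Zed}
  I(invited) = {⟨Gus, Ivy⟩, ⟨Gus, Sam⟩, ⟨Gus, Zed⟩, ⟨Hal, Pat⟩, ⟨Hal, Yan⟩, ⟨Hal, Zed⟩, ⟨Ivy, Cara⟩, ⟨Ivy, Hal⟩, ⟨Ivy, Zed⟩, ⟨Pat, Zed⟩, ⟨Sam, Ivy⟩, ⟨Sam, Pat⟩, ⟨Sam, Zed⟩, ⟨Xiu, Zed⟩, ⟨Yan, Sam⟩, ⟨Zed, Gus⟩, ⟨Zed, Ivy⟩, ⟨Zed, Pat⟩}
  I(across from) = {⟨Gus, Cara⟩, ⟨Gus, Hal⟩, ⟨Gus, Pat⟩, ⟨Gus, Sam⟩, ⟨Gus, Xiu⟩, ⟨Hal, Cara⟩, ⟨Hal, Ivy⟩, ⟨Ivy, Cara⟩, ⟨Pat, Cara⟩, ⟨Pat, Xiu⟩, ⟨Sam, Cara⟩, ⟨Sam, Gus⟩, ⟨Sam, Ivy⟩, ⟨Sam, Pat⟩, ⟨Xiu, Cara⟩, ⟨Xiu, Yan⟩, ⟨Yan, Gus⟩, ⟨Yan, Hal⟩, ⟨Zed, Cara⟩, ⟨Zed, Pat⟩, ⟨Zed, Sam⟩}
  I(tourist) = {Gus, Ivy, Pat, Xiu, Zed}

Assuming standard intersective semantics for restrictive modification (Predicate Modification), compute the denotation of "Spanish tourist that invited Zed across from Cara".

⟦that invited Zed⟧ = {x : ⟨x, Zed⟩ ∈ ⟦invited⟧} = {Gus, Hal, Ivy, Pat, Sam, Xiu}
⟦across from Cara⟧ = {x : ⟨x, Cara⟩ ∈ ⟦across from⟧} = {Gus, Hal, Ivy, Pat, Sam, Xiu, Zed}
⟦tourist⟧ = {Gus, Ivy, Pat, Xiu, Zed}
… ∩ ⟦that invited Zed⟧ = {Gus, Ivy, Pat, Xiu, Zed} ∩ {Gus, Hal, Ivy, Pat, Sam, Xiu} = {Gus, Ivy, Pat, Xiu}
… ∩ ⟦across from Cara⟧ = {Gus, Ivy, Pat, Xiu} ∩ {Gus, Hal, Ivy, Pat, Sam, Xiu, Zed} = {Gus, Ivy, Pat, Xiu}
… ∩ ⟦Spanish⟧ = {Gus, Ivy, Pat, Xiu} ∩ {Hal, Ivy, Pat, Yan, Zed} = {Ivy, Pat}
So ⟦Spanish tourist that invited Zed across from Cara⟧ = {Ivy, Pat}.

{Ivy, Pat}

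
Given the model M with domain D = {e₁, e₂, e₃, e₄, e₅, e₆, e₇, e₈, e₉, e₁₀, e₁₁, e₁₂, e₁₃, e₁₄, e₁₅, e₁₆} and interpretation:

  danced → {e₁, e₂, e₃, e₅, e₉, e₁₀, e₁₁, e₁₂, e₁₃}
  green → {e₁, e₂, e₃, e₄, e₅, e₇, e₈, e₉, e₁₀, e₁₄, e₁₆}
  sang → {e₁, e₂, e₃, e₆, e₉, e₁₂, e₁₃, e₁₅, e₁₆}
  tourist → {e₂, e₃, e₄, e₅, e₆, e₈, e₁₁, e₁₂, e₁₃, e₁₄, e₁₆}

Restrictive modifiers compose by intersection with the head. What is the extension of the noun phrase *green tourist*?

{e₂, e₃, e₄, e₅, e₈, e₁₄, e₁₆}

⟦tourist⟧ = {e₂, e₃, e₄, e₅, e₆, e₈, e₁₁, e₁₂, e₁₃, e₁₄, e₁₆}
… ∩ ⟦green⟧ = {e₂, e₃, e₄, e₅, e₆, e₈, e₁₁, e₁₂, e₁₃, e₁₄, e₁₆} ∩ {e₁, e₂, e₃, e₄, e₅, e₇, e₈, e₉, e₁₀, e₁₄, e₁₆} = {e₂, e₃, e₄, e₅, e₈, e₁₄, e₁₆}
So ⟦green tourist⟧ = {e₂, e₃, e₄, e₅, e₈, e₁₄, e₁₆}.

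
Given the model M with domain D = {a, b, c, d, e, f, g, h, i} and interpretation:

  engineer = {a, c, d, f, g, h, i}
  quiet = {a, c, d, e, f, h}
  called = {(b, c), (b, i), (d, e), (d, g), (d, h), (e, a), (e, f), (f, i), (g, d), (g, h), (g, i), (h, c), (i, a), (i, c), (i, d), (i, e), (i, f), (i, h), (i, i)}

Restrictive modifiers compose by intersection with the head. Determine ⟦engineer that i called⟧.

⟦that i called⟧ = {x : ⟨i, x⟩ ∈ ⟦called⟧} = {a, c, d, e, f, h, i}
⟦engineer⟧ = {a, c, d, f, g, h, i}
… ∩ ⟦that i called⟧ = {a, c, d, f, g, h, i} ∩ {a, c, d, e, f, h, i} = {a, c, d, f, h, i}
So ⟦engineer that i called⟧ = {a, c, d, f, h, i}.

{a, c, d, f, h, i}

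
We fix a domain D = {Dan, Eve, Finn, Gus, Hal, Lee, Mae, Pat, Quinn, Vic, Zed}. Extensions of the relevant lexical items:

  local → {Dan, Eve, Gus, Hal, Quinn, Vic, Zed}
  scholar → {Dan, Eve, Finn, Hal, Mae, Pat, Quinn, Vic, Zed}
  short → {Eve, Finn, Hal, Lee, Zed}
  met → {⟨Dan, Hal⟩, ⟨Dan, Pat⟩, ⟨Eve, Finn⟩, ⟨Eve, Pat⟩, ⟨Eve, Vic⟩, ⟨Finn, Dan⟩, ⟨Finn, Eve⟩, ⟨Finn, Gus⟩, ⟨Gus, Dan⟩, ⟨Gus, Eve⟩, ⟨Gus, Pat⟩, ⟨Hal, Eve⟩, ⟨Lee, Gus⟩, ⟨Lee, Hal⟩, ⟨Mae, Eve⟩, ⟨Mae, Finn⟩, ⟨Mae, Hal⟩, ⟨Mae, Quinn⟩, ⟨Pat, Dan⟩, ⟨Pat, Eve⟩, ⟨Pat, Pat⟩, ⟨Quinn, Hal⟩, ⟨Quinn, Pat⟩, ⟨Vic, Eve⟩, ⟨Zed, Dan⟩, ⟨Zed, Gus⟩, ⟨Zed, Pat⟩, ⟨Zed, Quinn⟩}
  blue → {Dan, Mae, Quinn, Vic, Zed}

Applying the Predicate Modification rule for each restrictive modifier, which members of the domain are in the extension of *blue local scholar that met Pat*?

{Dan, Quinn, Zed}

⟦that met Pat⟧ = {x : ⟨x, Pat⟩ ∈ ⟦met⟧} = {Dan, Eve, Gus, Pat, Quinn, Zed}
⟦scholar⟧ = {Dan, Eve, Finn, Hal, Mae, Pat, Quinn, Vic, Zed}
… ∩ ⟦that met Pat⟧ = {Dan, Eve, Finn, Hal, Mae, Pat, Quinn, Vic, Zed} ∩ {Dan, Eve, Gus, Pat, Quinn, Zed} = {Dan, Eve, Pat, Quinn, Zed}
… ∩ ⟦blue⟧ = {Dan, Eve, Pat, Quinn, Zed} ∩ {Dan, Mae, Quinn, Vic, Zed} = {Dan, Quinn, Zed}
… ∩ ⟦local⟧ = {Dan, Quinn, Zed} ∩ {Dan, Eve, Gus, Hal, Quinn, Vic, Zed} = {Dan, Quinn, Zed}
So ⟦blue local scholar that met Pat⟧ = {Dan, Quinn, Zed}.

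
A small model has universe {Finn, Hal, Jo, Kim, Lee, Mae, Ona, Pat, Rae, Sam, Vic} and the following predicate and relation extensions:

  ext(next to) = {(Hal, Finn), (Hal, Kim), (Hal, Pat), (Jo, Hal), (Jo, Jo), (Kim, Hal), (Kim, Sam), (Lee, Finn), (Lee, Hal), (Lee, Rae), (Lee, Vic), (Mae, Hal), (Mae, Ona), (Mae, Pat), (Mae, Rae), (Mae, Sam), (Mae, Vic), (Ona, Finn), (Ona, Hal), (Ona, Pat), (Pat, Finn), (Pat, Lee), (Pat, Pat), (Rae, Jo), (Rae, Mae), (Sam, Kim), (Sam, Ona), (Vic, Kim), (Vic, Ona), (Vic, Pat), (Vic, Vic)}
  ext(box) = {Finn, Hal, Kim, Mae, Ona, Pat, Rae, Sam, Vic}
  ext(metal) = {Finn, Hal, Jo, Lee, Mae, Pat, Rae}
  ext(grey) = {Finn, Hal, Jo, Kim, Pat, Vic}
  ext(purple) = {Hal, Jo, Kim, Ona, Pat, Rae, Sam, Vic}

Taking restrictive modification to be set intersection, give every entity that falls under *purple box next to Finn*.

⟦next to Finn⟧ = {x : ⟨x, Finn⟩ ∈ ⟦next to⟧} = {Hal, Lee, Ona, Pat}
⟦box⟧ = {Finn, Hal, Kim, Mae, Ona, Pat, Rae, Sam, Vic}
… ∩ ⟦next to Finn⟧ = {Finn, Hal, Kim, Mae, Ona, Pat, Rae, Sam, Vic} ∩ {Hal, Lee, Ona, Pat} = {Hal, Ona, Pat}
… ∩ ⟦purple⟧ = {Hal, Ona, Pat} ∩ {Hal, Jo, Kim, Ona, Pat, Rae, Sam, Vic} = {Hal, Ona, Pat}
So ⟦purple box next to Finn⟧ = {Hal, Ona, Pat}.

{Hal, Ona, Pat}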